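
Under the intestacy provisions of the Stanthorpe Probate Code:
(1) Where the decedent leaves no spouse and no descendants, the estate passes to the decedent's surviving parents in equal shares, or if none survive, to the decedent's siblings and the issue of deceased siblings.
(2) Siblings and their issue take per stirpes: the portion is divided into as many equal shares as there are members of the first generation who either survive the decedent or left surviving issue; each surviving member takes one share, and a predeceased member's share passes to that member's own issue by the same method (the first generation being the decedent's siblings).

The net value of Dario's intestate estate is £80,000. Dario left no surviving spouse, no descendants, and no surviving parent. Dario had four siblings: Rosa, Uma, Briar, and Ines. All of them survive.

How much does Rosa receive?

The entire £80,000 passes to the siblings and their issue.
That amount (£80,000) is divided into 4 shares of £20,000: Rosa, Uma, Briar, and Ines each take £20,000.

Rosa receives £20,000.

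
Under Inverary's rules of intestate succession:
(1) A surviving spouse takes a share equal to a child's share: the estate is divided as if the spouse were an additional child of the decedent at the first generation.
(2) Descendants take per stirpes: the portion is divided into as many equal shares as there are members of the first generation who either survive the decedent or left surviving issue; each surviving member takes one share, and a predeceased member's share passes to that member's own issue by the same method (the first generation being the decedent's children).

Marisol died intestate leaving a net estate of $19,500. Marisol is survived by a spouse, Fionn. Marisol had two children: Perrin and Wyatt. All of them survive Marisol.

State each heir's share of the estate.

Fionn: $6,500; Perrin: $6,500; Wyatt: $6,500

The spouse counts as an additional share at the children's level, so there are 3 primary shares of $6,500. Fionn takes one such share ($6,500).
The children's combined portion ($13,000) is divided into 2 shares of $6,500: Perrin and Wyatt each take $6,500.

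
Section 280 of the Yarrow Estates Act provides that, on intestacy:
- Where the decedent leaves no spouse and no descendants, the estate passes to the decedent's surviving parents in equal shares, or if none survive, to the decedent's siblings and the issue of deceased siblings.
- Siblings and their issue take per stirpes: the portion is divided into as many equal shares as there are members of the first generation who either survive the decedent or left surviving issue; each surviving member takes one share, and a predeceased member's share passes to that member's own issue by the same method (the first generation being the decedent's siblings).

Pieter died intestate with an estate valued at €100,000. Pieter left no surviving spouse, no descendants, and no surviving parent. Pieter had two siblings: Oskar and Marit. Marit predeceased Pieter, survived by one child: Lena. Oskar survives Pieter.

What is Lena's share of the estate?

Lena receives €50,000.

The entire €100,000 passes to the siblings and their issue.
That amount (€100,000) is divided into 2 shares of €50,000: Oskar takes €50,000; Marit's €50,000 share passes to Marit's issue.
Marit's share (€50,000) passes entirely to Lena.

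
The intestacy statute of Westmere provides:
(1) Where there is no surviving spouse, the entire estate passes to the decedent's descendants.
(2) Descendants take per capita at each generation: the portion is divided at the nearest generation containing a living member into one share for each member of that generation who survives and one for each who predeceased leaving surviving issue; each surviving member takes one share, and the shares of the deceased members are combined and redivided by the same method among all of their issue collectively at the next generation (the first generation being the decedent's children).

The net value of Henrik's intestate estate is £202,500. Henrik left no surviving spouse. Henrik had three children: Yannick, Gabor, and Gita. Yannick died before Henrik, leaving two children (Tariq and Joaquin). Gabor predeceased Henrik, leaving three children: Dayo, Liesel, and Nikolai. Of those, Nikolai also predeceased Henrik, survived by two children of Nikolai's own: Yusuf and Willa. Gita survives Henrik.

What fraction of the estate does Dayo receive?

The entire £202,500 passes to the descendants.
That amount (£202,500) is divided at the children's generation into 3 shares of £67,500. Gita takes £67,500. The 2 shares of the deceased (Yannick and Gabor) are combined into a pool of £135,000.
That pool (£135,000) is divided at the grandchildren's generation into 5 shares of £27,000. Tariq, Joaquin, Dayo, and Liesel each take £27,000. The remaining share for the deceased Nikolai (£27,000) is carried to the next generation.
That pool (£27,000) is divided at the great-grandchildren's generation equally among Yusuf and Willa: £13,500 each.

Dayo receives 2/15 of the estate.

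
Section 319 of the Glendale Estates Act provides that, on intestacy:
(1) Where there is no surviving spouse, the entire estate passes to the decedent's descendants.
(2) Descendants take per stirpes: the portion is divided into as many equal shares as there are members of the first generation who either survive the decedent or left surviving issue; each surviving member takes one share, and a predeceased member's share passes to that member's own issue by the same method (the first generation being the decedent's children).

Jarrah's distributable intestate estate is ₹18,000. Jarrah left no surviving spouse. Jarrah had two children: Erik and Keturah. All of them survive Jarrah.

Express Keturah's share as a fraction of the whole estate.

The entire ₹18,000 passes to the descendants.
That amount (₹18,000) is divided into 2 shares of ₹9,000: Erik and Keturah each take ₹9,000.

Keturah receives 1/2 of the estate.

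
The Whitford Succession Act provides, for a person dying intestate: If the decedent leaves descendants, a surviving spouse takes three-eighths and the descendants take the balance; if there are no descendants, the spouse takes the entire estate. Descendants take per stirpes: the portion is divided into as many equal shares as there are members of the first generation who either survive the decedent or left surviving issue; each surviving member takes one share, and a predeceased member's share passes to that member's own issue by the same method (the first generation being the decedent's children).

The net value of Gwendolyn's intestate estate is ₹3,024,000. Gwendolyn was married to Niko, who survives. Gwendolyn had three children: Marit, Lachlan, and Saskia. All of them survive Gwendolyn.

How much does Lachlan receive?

Lachlan receives ₹630,000.

Niko takes three-eighths of ₹3,024,000 = ₹1,134,000. The remaining ₹1,890,000 passes to the descendants.
The descendants' portion (₹1,890,000) is divided into 3 shares of ₹630,000: Marit, Lachlan, and Saskia each take ₹630,000.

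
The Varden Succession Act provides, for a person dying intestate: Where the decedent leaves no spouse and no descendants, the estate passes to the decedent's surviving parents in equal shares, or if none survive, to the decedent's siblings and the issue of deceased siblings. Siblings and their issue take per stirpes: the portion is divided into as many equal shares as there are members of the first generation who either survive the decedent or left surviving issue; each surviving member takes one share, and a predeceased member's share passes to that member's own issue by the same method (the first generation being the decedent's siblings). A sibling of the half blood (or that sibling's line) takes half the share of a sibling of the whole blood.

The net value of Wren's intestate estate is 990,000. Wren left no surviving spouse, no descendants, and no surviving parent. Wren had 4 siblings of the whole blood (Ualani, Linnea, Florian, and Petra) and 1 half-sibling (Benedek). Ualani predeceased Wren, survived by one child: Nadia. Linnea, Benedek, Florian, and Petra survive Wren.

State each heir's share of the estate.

Nadia: 220,000; Linnea: 220,000; Benedek: 110,000; Florian: 220,000; Petra: 220,000

The entire 990,000 passes to the siblings and their issue.
Counting each half-blood sibling's line as half a unit, there are 9/2 units in 990,000, so one unit is 220,000. Whole-blood lines (Ualani, Linnea, Florian, and Petra) take 220,000 each; half-blood lines (Benedek) take 110,000 each.
Ualani's share (220,000) passes entirely to Nadia.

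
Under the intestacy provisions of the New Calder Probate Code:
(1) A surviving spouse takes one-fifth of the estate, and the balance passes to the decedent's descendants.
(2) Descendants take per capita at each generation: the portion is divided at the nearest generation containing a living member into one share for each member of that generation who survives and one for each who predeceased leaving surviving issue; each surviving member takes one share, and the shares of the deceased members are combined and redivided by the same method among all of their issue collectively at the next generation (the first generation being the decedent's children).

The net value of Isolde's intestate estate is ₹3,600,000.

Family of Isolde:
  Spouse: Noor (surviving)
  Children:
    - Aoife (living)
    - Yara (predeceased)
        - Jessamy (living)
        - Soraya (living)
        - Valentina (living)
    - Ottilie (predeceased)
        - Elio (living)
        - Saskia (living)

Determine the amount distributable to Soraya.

Soraya receives ₹384,000.

Noor takes one-fifth of ₹3,600,000 = ₹720,000. The remaining ₹2,880,000 passes to the descendants.
The descendants' portion (₹2,880,000) is divided at the children's generation into 3 shares of ₹960,000. Aoife takes ₹960,000. The 2 shares of the deceased (Yara and Ottilie) are combined into a pool of ₹1,920,000.
That pool (₹1,920,000) is divided at the grandchildren's generation equally among Jessamy, Soraya, Valentina, Elio, and Saskia: ₹384,000 each.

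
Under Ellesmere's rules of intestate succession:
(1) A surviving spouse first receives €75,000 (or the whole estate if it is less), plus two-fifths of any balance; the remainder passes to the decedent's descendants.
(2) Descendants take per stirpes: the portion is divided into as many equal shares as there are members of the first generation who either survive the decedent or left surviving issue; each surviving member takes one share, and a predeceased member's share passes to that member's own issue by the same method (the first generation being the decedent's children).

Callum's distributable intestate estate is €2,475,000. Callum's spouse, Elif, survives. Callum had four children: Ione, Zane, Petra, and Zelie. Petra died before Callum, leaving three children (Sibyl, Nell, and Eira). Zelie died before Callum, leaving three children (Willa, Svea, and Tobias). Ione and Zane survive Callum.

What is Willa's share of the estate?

Willa receives €120,000.

Elif first takes €75,000, leaving a balance of €2,400,000. Elif then takes two-fifths of the balance (€960,000), for a total of €1,035,000. The remaining €1,440,000 passes to the descendants.
The descendants' portion (€1,440,000) is divided into 4 shares of €360,000: Ione and Zane each take €360,000; Petra's €360,000 share passes to Petra's issue; Zelie's €360,000 share passes to Zelie's issue.
Petra's share (€360,000) is divided into 3 shares of €120,000: Sibyl, Nell, and Eira each take €120,000.
Zelie's share (€360,000) is divided into 3 shares of €120,000: Willa, Svea, and Tobias each take €120,000.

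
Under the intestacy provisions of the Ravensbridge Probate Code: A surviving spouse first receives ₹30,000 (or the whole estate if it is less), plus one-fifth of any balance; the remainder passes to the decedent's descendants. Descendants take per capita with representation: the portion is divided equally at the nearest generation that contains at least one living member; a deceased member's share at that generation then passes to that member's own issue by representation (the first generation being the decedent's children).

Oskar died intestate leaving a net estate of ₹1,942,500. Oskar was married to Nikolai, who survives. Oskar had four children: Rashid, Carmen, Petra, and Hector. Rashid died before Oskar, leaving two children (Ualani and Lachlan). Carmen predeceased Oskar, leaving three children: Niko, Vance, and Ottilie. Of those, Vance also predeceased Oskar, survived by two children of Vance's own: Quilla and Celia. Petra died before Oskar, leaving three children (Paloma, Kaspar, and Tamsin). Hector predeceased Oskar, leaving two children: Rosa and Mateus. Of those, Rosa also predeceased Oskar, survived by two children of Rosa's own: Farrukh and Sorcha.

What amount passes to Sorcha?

Nikolai first takes ₹30,000, leaving a balance of ₹1,912,500. Nikolai then takes one-fifth of the balance (₹382,500), for a total of ₹412,500. The remaining ₹1,530,000 passes to the descendants.
No child survives, so the initial division is made at the grandchildren's generation.
The descendants' portion (₹1,530,000) is divided into 10 shares of ₹153,000: Ualani, Lachlan, Niko, Ottilie, Paloma, Kaspar, Tamsin, and Mateus each take ₹153,000; Vance's ₹153,000 share passes to Vance's issue; Rosa's ₹153,000 share passes to Rosa's issue.
Vance's share (₹153,000) is divided into 2 shares of ₹76,500: Quilla and Celia each take ₹76,500.
Rosa's share (₹153,000) is divided into 2 shares of ₹76,500: Farrukh and Sorcha each take ₹76,500.

Sorcha receives ₹76,500.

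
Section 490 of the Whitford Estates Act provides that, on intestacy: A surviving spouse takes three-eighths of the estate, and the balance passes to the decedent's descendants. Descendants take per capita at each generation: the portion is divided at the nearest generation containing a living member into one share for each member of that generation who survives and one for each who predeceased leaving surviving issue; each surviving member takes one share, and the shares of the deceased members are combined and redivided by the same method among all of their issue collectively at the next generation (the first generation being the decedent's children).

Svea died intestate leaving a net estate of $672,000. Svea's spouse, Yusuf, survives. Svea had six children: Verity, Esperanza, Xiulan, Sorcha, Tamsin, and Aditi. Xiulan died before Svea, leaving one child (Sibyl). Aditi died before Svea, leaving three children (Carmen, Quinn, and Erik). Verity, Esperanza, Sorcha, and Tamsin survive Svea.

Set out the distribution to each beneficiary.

Yusuf takes three-eighths of $672,000 = $252,000. The remaining $420,000 passes to the descendants.
The descendants' portion ($420,000) is divided at the children's generation into 6 shares of $70,000. Verity, Esperanza, Sorcha, and Tamsin each take $70,000. The 2 shares of the deceased (Xiulan and Aditi) are combined into a pool of $140,000.
That pool ($140,000) is divided at the grandchildren's generation equally among Sibyl, Carmen, Quinn, and Erik: $35,000 each.

Yusuf: $252,000; Verity: $70,000; Esperanza: $70,000; Sibyl: $35,000; Sorcha: $70,000; Tamsin: $70,000; Carmen: $35,000; Quinn: $35,000; Erik: $35,000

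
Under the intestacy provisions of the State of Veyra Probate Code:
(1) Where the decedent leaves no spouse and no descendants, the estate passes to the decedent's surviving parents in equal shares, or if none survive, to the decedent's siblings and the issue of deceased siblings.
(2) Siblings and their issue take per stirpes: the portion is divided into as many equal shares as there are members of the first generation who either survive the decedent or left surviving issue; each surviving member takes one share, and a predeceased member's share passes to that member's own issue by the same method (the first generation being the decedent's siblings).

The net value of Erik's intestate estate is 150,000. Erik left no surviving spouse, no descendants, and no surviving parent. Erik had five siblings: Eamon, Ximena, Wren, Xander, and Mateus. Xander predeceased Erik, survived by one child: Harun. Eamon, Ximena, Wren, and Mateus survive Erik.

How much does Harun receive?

The entire 150,000 passes to the siblings and their issue.
That amount (150,000) is divided into 5 shares of 30,000: Eamon, Ximena, Wren, and Mateus each take 30,000; Xander's 30,000 share passes to Xander's issue.
Xander's share (30,000) passes entirely to Harun.

Harun receives 30,000.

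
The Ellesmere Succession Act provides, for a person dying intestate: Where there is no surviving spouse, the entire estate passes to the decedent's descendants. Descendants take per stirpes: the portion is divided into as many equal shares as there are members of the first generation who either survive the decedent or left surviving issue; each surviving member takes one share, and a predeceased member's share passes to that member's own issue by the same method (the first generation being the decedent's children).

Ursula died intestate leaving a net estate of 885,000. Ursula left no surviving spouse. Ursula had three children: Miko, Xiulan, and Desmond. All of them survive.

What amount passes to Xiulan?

The entire 885,000 passes to the descendants.
That amount (885,000) is divided into 3 shares of 295,000: Miko, Xiulan, and Desmond each take 295,000.

Xiulan receives 295,000.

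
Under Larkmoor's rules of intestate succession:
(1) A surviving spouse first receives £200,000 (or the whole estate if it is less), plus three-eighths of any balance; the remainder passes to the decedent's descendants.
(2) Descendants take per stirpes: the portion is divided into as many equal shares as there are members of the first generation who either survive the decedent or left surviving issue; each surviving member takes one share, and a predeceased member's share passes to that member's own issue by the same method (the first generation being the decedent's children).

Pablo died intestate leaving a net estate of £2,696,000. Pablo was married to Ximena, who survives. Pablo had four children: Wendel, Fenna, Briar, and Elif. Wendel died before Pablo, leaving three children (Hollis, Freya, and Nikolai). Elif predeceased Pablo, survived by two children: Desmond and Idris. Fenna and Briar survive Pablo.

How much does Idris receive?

Idris receives £195,000.

Ximena first takes £200,000, leaving a balance of £2,496,000. Ximena then takes three-eighths of the balance (£936,000), for a total of £1,136,000. The remaining £1,560,000 passes to the descendants.
The descendants' portion (£1,560,000) is divided into 4 shares of £390,000: Fenna and Briar each take £390,000; Wendel's £390,000 share passes to Wendel's issue; Elif's £390,000 share passes to Elif's issue.
Wendel's share (£390,000) is divided into 3 shares of £130,000: Hollis, Freya, and Nikolai each take £130,000.
Elif's share (£390,000) is divided into 2 shares of £195,000: Desmond and Idris each take £195,000.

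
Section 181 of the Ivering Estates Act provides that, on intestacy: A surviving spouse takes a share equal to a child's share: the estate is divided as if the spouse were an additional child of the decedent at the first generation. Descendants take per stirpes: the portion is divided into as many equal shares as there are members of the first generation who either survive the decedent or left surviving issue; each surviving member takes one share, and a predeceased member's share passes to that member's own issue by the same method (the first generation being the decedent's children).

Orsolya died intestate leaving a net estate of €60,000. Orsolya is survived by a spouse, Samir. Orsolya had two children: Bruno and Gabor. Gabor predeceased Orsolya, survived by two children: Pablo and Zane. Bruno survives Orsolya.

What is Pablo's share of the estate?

Pablo receives €10,000.

The spouse counts as an additional share at the children's level, so there are 3 primary shares of €20,000. Samir takes one such share (€20,000).
The children's combined portion (€40,000) is divided into 2 shares of €20,000: Bruno takes €20,000; Gabor's €20,000 share passes to Gabor's issue.
Gabor's share (€20,000) is divided into 2 shares of €10,000: Pablo and Zane each take €10,000.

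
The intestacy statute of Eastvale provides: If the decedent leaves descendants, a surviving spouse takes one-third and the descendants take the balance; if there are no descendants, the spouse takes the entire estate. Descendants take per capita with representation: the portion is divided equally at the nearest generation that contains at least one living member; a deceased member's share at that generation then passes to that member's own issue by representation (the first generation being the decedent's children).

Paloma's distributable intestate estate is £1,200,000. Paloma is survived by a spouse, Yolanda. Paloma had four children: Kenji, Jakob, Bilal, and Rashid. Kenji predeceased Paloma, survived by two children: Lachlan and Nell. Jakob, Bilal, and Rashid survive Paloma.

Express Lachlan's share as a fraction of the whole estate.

Lachlan receives 1/12 of the estate.

Yolanda takes one-third of £1,200,000 = £400,000. The remaining £800,000 passes to the descendants.
The descendants' portion (£800,000) is divided into 4 shares of £200,000: Jakob, Bilal, and Rashid each take £200,000; Kenji's £200,000 share passes to Kenji's issue.
Kenji's share (£200,000) is divided into 2 shares of £100,000: Lachlan and Nell each take £100,000.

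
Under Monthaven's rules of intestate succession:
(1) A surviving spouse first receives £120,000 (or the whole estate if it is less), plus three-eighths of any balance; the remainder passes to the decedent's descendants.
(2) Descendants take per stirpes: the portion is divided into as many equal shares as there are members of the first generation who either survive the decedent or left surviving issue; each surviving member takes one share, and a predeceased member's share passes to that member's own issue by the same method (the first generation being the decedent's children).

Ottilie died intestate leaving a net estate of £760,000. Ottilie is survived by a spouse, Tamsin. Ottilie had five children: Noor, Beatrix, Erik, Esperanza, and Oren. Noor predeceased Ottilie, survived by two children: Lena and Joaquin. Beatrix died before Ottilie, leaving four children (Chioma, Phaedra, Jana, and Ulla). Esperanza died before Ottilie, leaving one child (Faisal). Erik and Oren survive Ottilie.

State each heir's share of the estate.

Tamsin first takes £120,000, leaving a balance of £640,000. Tamsin then takes three-eighths of the balance (£240,000), for a total of £360,000. The remaining £400,000 passes to the descendants.
The descendants' portion (£400,000) is divided into 5 shares of £80,000: Erik and Oren each take £80,000; Noor's £80,000 share passes to Noor's issue; Beatrix's £80,000 share passes to Beatrix's issue; Esperanza's £80,000 share passes to Esperanza's issue.
Noor's share (£80,000) is divided into 2 shares of £40,000: Lena and Joaquin each take £40,000.
Beatrix's share (£80,000) is divided into 4 shares of £20,000: Chioma, Phaedra, Jana, and Ulla each take £20,000.
Esperanza's share (£80,000) passes entirely to Faisal.

Tamsin: £360,000; Lena: £40,000; Joaquin: £40,000; Chioma: £20,000; Phaedra: £20,000; Jana: £20,000; Ulla: £20,000; Erik: £80,000; Faisal: £80,000; Oren: £80,000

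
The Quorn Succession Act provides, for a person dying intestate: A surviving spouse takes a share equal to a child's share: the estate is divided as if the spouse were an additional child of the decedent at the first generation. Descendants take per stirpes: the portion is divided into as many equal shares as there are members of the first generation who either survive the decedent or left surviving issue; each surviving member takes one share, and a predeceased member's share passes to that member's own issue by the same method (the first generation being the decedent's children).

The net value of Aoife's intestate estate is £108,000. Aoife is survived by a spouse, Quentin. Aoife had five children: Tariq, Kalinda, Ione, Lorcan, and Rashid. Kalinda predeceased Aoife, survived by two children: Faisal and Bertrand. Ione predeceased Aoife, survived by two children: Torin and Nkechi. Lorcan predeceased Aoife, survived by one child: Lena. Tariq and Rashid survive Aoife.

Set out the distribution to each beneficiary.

Quentin: £18,000; Tariq: £18,000; Faisal: £9,000; Bertrand: £9,000; Torin: £9,000; Nkechi: £9,000; Lena: £18,000; Rashid: £18,000

The spouse counts as an additional share at the children's level, so there are 6 primary shares of £18,000. Quentin takes one such share (£18,000).
The children's combined portion (£90,000) is divided into 5 shares of £18,000: Tariq and Rashid each take £18,000; Kalinda's £18,000 share passes to Kalinda's issue; Ione's £18,000 share passes to Ione's issue; Lorcan's £18,000 share passes to Lorcan's issue.
Kalinda's share (£18,000) is divided into 2 shares of £9,000: Faisal and Bertrand each take £9,000.
Ione's share (£18,000) is divided into 2 shares of £9,000: Torin and Nkechi each take £9,000.
Lorcan's share (£18,000) passes entirely to Lena.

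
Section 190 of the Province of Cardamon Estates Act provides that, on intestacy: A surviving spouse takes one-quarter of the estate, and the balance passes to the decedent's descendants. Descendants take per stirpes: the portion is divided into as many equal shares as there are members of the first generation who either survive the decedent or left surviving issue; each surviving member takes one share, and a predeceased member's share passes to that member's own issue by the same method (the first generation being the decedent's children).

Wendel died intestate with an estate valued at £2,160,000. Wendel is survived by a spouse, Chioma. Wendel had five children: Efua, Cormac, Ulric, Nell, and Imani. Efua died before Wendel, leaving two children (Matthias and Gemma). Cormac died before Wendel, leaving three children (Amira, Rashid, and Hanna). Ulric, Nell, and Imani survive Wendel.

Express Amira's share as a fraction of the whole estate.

Chioma takes one-quarter of £2,160,000 = £540,000. The remaining £1,620,000 passes to the descendants.
The descendants' portion (£1,620,000) is divided into 5 shares of £324,000: Ulric, Nell, and Imani each take £324,000; Efua's £324,000 share passes to Efua's issue; Cormac's £324,000 share passes to Cormac's issue.
Efua's share (£324,000) is divided into 2 shares of £162,000: Matthias and Gemma each take £162,000.
Cormac's share (£324,000) is divided into 3 shares of £108,000: Amira, Rashid, and Hanna each take £108,000.

Amira receives 1/20 of the estate.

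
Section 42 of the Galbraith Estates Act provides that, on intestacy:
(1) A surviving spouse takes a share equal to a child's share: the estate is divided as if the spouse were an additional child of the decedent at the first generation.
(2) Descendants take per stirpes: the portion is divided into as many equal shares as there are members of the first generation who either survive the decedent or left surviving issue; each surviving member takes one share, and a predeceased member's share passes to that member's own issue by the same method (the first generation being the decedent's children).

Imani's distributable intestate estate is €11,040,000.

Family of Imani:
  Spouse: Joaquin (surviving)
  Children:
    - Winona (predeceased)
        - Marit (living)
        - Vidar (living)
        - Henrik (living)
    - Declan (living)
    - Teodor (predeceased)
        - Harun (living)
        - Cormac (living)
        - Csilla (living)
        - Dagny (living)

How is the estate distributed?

The spouse counts as an additional share at the children's level, so there are 4 primary shares of €2,760,000. Joaquin takes one such share (€2,760,000).
The children's combined portion (€8,280,000) is divided into 3 shares of €2,760,000: Declan takes €2,760,000; Winona's €2,760,000 share passes to Winona's issue; Teodor's €2,760,000 share passes to Teodor's issue.
Winona's share (€2,760,000) is divided into 3 shares of €920,000: Marit, Vidar, and Henrik each take €920,000.
Teodor's share (€2,760,000) is divided into 4 shares of €690,000: Harun, Cormac, Csilla, and Dagny each take €690,000.

Joaquin: €2,760,000; Marit: €920,000; Vidar: €920,000; Henrik: €920,000; Declan: €2,760,000; Harun: €690,000; Cormac: €690,000; Csilla: €690,000; Dagny: €690,000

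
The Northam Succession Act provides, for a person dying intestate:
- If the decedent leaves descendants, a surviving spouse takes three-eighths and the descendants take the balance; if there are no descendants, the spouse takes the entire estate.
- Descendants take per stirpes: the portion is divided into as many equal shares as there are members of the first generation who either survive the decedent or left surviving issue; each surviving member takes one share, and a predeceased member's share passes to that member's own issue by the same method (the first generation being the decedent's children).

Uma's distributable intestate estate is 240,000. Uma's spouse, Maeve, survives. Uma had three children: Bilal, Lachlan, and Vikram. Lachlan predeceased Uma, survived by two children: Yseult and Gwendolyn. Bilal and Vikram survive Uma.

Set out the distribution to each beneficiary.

Maeve: 90,000; Bilal: 50,000; Yseult: 25,000; Gwendolyn: 25,000; Vikram: 50,000

Maeve takes three-eighths of 240,000 = 90,000. The remaining 150,000 passes to the descendants.
The descendants' portion (150,000) is divided into 3 shares of 50,000: Bilal and Vikram each take 50,000; Lachlan's 50,000 share passes to Lachlan's issue.
Lachlan's share (50,000) is divided into 2 shares of 25,000: Yseult and Gwendolyn each take 25,000.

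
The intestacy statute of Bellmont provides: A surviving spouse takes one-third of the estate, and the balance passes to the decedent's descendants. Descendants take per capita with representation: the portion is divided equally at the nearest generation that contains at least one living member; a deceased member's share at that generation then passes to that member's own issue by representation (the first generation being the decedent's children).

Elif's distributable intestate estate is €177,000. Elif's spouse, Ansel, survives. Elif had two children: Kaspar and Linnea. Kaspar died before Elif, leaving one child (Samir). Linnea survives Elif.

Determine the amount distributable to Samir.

Ansel takes one-third of €177,000 = €59,000. The remaining €118,000 passes to the descendants.
The descendants' portion (€118,000) is divided into 2 shares of €59,000: Linnea takes €59,000; Kaspar's €59,000 share passes to Kaspar's issue.
Kaspar's share (€59,000) passes entirely to Samir.

Samir receives €59,000.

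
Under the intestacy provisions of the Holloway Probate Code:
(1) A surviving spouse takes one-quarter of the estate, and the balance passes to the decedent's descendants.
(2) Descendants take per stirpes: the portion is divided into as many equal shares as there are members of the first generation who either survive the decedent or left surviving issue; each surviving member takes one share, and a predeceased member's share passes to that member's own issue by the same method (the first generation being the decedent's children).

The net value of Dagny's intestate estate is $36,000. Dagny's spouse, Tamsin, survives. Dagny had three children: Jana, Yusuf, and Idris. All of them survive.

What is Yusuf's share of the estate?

Yusuf receives $9,000.

Tamsin takes one-quarter of $36,000 = $9,000. The remaining $27,000 passes to the descendants.
The descendants' portion ($27,000) is divided into 3 shares of $9,000: Jana, Yusuf, and Idris each take $9,000.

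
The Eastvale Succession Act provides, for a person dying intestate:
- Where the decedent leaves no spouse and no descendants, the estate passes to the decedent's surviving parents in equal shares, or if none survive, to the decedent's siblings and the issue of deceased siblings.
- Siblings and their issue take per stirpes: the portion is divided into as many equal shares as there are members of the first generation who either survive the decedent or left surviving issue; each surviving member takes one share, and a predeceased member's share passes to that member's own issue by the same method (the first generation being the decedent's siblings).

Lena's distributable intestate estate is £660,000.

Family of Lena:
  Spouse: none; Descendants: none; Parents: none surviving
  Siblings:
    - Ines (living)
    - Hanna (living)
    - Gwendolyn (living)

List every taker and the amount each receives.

Ines: £220,000; Hanna: £220,000; Gwendolyn: £220,000

The entire £660,000 passes to the siblings and their issue.
That amount (£660,000) is divided into 3 shares of £220,000: Ines, Hanna, and Gwendolyn each take £220,000.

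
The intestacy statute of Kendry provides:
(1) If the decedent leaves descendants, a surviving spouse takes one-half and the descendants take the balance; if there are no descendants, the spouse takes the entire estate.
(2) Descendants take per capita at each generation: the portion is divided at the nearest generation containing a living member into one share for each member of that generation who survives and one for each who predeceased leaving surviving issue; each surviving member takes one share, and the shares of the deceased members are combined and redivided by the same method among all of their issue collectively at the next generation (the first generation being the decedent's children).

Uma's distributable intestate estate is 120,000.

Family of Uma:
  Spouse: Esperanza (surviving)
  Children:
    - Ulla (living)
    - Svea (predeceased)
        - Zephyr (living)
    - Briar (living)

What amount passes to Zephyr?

Esperanza takes one-half of 120,000 = 60,000. The remaining 60,000 passes to the descendants.
The descendants' portion (60,000) is divided at the children's generation into 3 shares of 20,000. Ulla and Briar each take 20,000. The remaining share for the deceased Svea (20,000) is carried to the next generation.
That pool (20,000) passes entirely to Zephyr, the sole taker at the grandchildren's generation.

Zephyr receives 20,000.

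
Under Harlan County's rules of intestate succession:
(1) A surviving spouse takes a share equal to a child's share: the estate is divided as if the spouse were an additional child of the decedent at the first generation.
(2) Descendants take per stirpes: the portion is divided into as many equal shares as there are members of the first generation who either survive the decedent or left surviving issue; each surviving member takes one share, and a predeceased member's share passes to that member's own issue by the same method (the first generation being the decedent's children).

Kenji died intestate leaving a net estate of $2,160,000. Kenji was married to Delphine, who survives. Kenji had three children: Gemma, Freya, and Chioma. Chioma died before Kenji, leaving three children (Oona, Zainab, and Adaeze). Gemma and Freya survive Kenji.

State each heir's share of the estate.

The spouse counts as an additional share at the children's level, so there are 4 primary shares of $540,000. Delphine takes one such share ($540,000).
The children's combined portion ($1,620,000) is divided into 3 shares of $540,000: Gemma and Freya each take $540,000; Chioma's $540,000 share passes to Chioma's issue.
Chioma's share ($540,000) is divided into 3 shares of $180,000: Oona, Zainab, and Adaeze each take $180,000.

Delphine: $540,000; Gemma: $540,000; Freya: $540,000; Oona: $180,000; Zainab: $180,000; Adaeze: $180,000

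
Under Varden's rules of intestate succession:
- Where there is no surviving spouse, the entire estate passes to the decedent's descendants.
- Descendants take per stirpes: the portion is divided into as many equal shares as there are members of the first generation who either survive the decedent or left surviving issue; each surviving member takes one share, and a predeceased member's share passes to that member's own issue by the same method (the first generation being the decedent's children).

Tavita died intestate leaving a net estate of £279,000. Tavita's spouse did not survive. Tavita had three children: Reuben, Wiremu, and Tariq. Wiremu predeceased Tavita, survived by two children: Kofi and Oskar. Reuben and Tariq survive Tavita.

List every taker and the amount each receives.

The entire £279,000 passes to the descendants.
That amount (£279,000) is divided into 3 shares of £93,000: Reuben and Tariq each take £93,000; Wiremu's £93,000 share passes to Wiremu's issue.
Wiremu's share (£93,000) is divided into 2 shares of £46,500: Kofi and Oskar each take £46,500.

Reuben: £93,000; Kofi: £46,500; Oskar: £46,500; Tariq: £93,000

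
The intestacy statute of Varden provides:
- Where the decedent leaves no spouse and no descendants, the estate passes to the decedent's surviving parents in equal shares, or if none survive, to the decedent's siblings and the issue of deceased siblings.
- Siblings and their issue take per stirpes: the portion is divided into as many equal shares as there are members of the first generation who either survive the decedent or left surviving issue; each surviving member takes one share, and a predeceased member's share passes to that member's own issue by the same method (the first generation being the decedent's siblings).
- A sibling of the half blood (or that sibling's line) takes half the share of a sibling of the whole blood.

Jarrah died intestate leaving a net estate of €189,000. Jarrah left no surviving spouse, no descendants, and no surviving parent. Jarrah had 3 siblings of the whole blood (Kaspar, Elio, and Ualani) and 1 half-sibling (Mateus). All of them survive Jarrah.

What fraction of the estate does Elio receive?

The entire €189,000 passes to the siblings and their issue.
Counting each half-blood sibling's line as half a unit, there are 7/2 units in €189,000, so one unit is €54,000. Whole-blood lines (Kaspar, Elio, and Ualani) take €54,000 each; half-blood lines (Mateus) take €27,000 each.

Elio receives 2/7 of the estate.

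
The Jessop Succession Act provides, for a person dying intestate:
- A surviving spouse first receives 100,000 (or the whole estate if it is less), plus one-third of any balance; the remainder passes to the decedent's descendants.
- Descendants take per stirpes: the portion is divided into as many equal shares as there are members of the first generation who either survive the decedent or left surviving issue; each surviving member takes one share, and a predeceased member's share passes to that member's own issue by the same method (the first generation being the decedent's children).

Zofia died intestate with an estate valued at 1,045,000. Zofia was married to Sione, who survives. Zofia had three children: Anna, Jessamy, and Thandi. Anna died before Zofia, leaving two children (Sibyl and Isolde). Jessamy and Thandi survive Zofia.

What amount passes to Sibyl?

Sione first takes 100,000, leaving a balance of 945,000. Sione then takes one-third of the balance (315,000), for a total of 415,000. The remaining 630,000 passes to the descendants.
The descendants' portion (630,000) is divided into 3 shares of 210,000: Jessamy and Thandi each take 210,000; Anna's 210,000 share passes to Anna's issue.
Anna's share (210,000) is divided into 2 shares of 105,000: Sibyl and Isolde each take 105,000.

Sibyl receives 105,000.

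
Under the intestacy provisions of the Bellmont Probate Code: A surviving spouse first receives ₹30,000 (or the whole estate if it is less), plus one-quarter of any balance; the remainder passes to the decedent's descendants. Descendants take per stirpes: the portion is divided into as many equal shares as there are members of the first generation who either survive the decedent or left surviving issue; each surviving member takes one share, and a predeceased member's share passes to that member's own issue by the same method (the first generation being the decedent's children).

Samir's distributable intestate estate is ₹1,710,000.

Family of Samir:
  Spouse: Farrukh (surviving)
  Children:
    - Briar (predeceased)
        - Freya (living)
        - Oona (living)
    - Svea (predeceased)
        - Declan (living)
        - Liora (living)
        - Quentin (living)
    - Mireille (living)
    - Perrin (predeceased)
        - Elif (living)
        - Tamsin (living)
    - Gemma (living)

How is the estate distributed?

Farrukh: ₹450,000; Freya: ₹126,000; Oona: ₹126,000; Declan: ₹84,000; Liora: ₹84,000; Quentin: ₹84,000; Mireille: ₹252,000; Elif: ₹126,000; Tamsin: ₹126,000; Gemma: ₹252,000

Farrukh first takes ₹30,000, leaving a balance of ₹1,680,000. Farrukh then takes one-quarter of the balance (₹420,000), for a total of ₹450,000. The remaining ₹1,260,000 passes to the descendants.
The descendants' portion (₹1,260,000) is divided into 5 shares of ₹252,000: Mireille and Gemma each take ₹252,000; Briar's ₹252,000 share passes to Briar's issue; Svea's ₹252,000 share passes to Svea's issue; Perrin's ₹252,000 share passes to Perrin's issue.
Briar's share (₹252,000) is divided into 2 shares of ₹126,000: Freya and Oona each take ₹126,000.
Svea's share (₹252,000) is divided into 3 shares of ₹84,000: Declan, Liora, and Quentin each take ₹84,000.
Perrin's share (₹252,000) is divided into 2 shares of ₹126,000: Elif and Tamsin each take ₹126,000.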